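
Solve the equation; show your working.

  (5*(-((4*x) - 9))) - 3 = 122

Step 1. [(5*(-((4*x) - 9))) - 3 = 122] -3 is outermost — add 3 both sides, so sub: 5*(-((4*x) - 9)) = 125.
Step 2. [5*(-((4*x) - 9)) = 125] 5 out front; divide by 5. So div: -((4*x) - 9) = 25.
Step 3. [-((4*x) - 9) = 25] flip signs both sides ⇒ neg: (4*x) - 9 = -25.
Step 4. [(4*x) - 9 = -25] add 9: x sits inside (… - 9). So sub: 4*x = -16.
Step 5. [4*x = -16] divide by the outer 4, so div: x = -4.

Answer: x ∈ {-4}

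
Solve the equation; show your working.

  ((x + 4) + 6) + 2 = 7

Step 1. [((x + 4) + 6) + 2 = 7] 2 comes off first (subtract 2) ⇒ sub: (x + 4) + 6 = 5.
Step 2. [(x + 4) + 6 = 5] subtract 6: x sits inside (… + 6). So sub: x + 4 = -1.
Step 3. [x + 4 = -1] subtract 4: x sits inside (… + 4), so sub: x = -5.

Answer: x ∈ {-5}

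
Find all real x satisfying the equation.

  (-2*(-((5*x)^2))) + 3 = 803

Step 1. [(-2*(-((5*x)^2))) + 3 = 803] subtract 3: x sits inside (… + 3). So sub: -2*(-((5*x)^2)) = 800.
Step 2. [-2*(-((5*x)^2)) = 800] leading coefficient -2: divide by -2 ⇒ div: -((5*x)^2) = -400.
Step 3. [-((5*x)^2) = -400] LHS negated; negate both sides. So neg: (5*x)^2 = 400.
Step 4. [(5*x)^2 = 400] √ both sides: 400 ≥ 0 gives two branches. So sqrt: 5*x = 20 or -20.
Step 5. [5*x = 20 or -20] 5 out front; divide by 5. So div: x = 4 or -4.

Answer: x ∈ {-4, 4}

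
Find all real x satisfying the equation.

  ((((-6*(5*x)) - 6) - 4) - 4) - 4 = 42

Step 1. [((((-6*(5*x)) - 6) - 4) - 4) - 4 = 42] the outer -4 inverts by adding 4 ⇒ sub: (((-6*(5*x)) - 6) - 4) - 4 = 46.
Step 2. [(((-6*(5*x)) - 6) - 4) - 4 = 46] the outer -4 inverts by adding 4 ⇒ sub: ((-6*(5*x)) - 6) - 4 = 50.
Step 3. [((-6*(5*x)) - 6) - 4 = 50] -4 is outermost — add 4 both sides ⇒ sub: (-6*(5*x)) - 6 = 54.
Step 4. [(-6*(5*x)) - 6 = 54] 6 comes off first (add 6) ⇒ sub: -6*(5*x) = 60.
Step 5. [-6*(5*x) = 60] leading coefficient -6: divide by -6 ⇒ div: 5*x = -10.
Step 6. [5*x = -10] 5·(inner) — divide through by 5, so div: x = -2.

Answer: x ∈ {-2}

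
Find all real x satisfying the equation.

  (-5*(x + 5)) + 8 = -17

Step 1. [(-5*(x + 5)) + 8 = -17] subtract 8: x sits inside (… + 8) ⇒ sub: -5*(x + 5) = -25.
Step 2. [-5*(x + 5) = -25] -5 out front; divide by -5, so div: x + 5 = 5.
Step 3. [x + 5 = 5] 5 comes off first (subtract 5) ⇒ sub: x = 0.

Answer: x ∈ {0}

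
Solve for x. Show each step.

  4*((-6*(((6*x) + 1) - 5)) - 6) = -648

Step 1. [4*((-6*(((6*x) + 1) - 5)) - 6) = -648] LHS = 4·(…); ÷4 both sides, so div: (-6*(((6*x) + 1) - 5)) - 6 = -162.
Step 2. [(-6*(((6*x) + 1) - 5)) - 6 = -162] -6 | LHS and -6 | -162: pull -6 out ⇒ factor: (((6*x) + 1) - 5) + 1 = 27.
Step 3. [(((6*x) + 1) - 5) + 1 = 27] peel the +1: subtract 1 from each side ⇒ sub: ((6*x) + 1) - 5 = 26.
Step 4. [((6*x) + 1) - 5 = 26] -5 is outermost — add 5 both sides ⇒ sub: (6*x) + 1 = 31.
Step 5. [(6*x) + 1 = 31] +1 is outermost — subtract 1 both sides ⇒ sub: 6*x = 30.
Step 6. [6*x = 30] 6·(inner) — divide through by 6, so div: x = 5.

Answer: x ∈ {5}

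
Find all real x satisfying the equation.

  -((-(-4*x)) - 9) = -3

Step 1. [-((-(-4*x)) - 9) = -3] LHS negated; negate both sides. So neg: (-(-4*x)) - 9 = 3.
Step 2. [(-(-4*x)) - 9 = 3] add 9: x sits inside (… - 9) ⇒ sub: -(-4*x) = 12.
Step 3. [-(-4*x) = 12] leading − — multiply by −1 ⇒ neg: -4*x = -12.
Step 4. [-4*x = -12] leading coefficient -4: divide by -4. So div: x = 3.

Answer: x ∈ {3}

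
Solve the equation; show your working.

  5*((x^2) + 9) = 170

Step 1. [5*((x^2) + 9) = 170] 5·(inner) — divide through by 5 ⇒ div: (x^2) + 9 = 34.
Step 2. [(x^2) + 9 = 34] 9 comes off first (subtract 9) ⇒ sub: x^2 = 25.
Step 3. [x^2 = 25] √ both sides: 25 ≥ 0 gives two branches. So sqrt: x = 5 or -5.

Answer: x ∈ {-5, 5}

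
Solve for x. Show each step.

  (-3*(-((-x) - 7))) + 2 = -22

Step 1. [(-3*(-((-x) - 7))) + 2 = -22] peel the +2: subtract 2 from each side. So sub: -3*(-((-x) - 7)) = -24.
Step 2. [-3*(-((-x) - 7)) = -24] divide by the outer -3. So div: -((-x) - 7) = 8.
Step 3. [-((-x) - 7) = 8] LHS negated; negate both sides, so neg: (-x) - 7 = -8.
Step 4. [(-x) - 7 = -8] 7 comes off first (add 7). So sub: -x = -1.
Step 5. [-x = -1] flip signs both sides ⇒ neg: x = 1.

Answer: x ∈ {1}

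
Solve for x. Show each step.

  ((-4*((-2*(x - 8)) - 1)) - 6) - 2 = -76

Step 1. [((-4*((-2*(x - 8)) - 1)) - 6) - 2 = -76] the outer -2 inverts by adding 2. So sub: (-4*((-2*(x - 8)) - 1)) - 6 = -74.
Step 2. [(-4*((-2*(x - 8)) - 1)) - 6 = -74] add 6: x sits inside (… - 6), so sub: -4*((-2*(x - 8)) - 1) = -68.
Step 3. [-4*((-2*(x - 8)) - 1) = -68] divide by the outer -4, so div: (-2*(x - 8)) - 1 = 17.
Step 4. [(-2*(x - 8)) - 1 = 17] peel the -1: add 1 from each side ⇒ sub: -2*(x - 8) = 18.
Step 5. [-2*(x - 8) = 18] -2 out front; divide by -2. So div: x - 8 = -9.
Step 6. [x - 8 = -9] 8 comes off first (add 8) ⇒ sub: x = -1.

Answer: x ∈ {-1}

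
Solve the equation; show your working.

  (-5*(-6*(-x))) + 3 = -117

Step 1. [(-5*(-6*(-x))) + 3 = -117] 3 comes off first (subtract 3), so sub: -5*(-6*(-x)) = -120.
Step 2. [-5*(-6*(-x)) = -120] LHS = -5·(…); ÷-5 both sides ⇒ div: -6*(-x) = 24.
Step 3. [-6*(-x) = 24] leading coefficient -6: divide by -6 ⇒ div: -x = -4.
Step 4. [-x = -4] flip signs both sides, so neg: x = 4.

Answer: x ∈ {4}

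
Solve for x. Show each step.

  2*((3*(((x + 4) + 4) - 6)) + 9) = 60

Step 1. [2*((3*(((x + 4) + 4) - 6)) + 9) = 60] leading coefficient 2: divide by 2, so div: (3*(((x + 4) + 4) - 6)) + 9 = 30.
Step 2. [(3*(((x + 4) + 4) - 6)) + 9 = 30] common factor 3 (LHS and 30) — divide through. So factor: (((x + 4) + 4) - 6) + 3 = 10.
Step 3. [(((x + 4) + 4) - 6) + 3 = 10] 3 comes off first (subtract 3). So sub: ((x + 4) + 4) - 6 = 7.
Step 4. [((x + 4) + 4) - 6 = 7] the outer -6 inverts by adding 6. So sub: (x + 4) + 4 = 13.
Step 5. [(x + 4) + 4 = 13] peel the +4: subtract 4 from each side ⇒ sub: x + 4 = 9.
Step 6. [x + 4 = 9] the outer +4 inverts by subtracting 4 ⇒ sub: x = 5.

Answer: x ∈ {5}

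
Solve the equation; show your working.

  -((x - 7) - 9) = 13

Step 1. [-((x - 7) - 9) = 13] LHS negated; negate both sides, so neg: (x - 7) - 9 = -13.
Step 2. [(x - 7) - 9 = -13] add 9: x sits inside (… - 9) ⇒ sub: x - 7 = -4.
Step 3. [x - 7 = -4] -7 is outermost — add 7 both sides. So sub: x = 3.

Answer: x ∈ {3}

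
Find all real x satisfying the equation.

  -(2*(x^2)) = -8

Step 1. [-(2*(x^2)) = -8] LHS negated; negate both sides ⇒ neg: 2*(x^2) = 8.
Step 2. [2*(x^2) = 8] LHS = 2·(…); ÷2 both sides, so div: x^2 = 4.
Step 3. [x^2 = 4] √ both sides: 4 ≥ 0 gives two branches. So sqrt: x = 2 or -2.

Answer: x ∈ {-2, 2}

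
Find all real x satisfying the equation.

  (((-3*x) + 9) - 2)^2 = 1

Step 1. [(((-3*x) + 9) - 2)^2 = 1] √ both sides: 1 ≥ 0 gives two branches, so sqrt: ((-3*x) + 9) - 2 = 1 or -1.
Step 2. [((-3*x) + 9) - 2 = 1 or -1] add 2: x sits inside (… - 2). So sub: (-3*x) + 9 = 3 or 1.
Step 3. [(-3*x) + 9 = 3 or 1] peel the +9: subtract 9 from each side. So sub: -3*x = -6 or -8.
Step 4. [-3*x = -6 or -8] divide by the outer -3 ⇒ div: x = 2 or 8/3.

Answer: x ∈ {2, 8/3}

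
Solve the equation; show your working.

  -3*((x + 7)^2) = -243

Step 1. [-3*((x + 7)^2) = -243] leading coefficient -3: divide by -3 ⇒ div: (x + 7)^2 = 81.
Step 2. [(x + 7)^2 = 81] √ both sides: 81 ≥ 0 gives two branches ⇒ sqrt: x + 7 = 9 or -9.
Step 3. [x + 7 = 9 or -9] peel the +7: subtract 7 from each side, so sub: x = 2 or -16.

Answer: x ∈ {-16, 2}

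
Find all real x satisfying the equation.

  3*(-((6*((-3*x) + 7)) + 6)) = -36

Step 1. [3*(-((6*((-3*x) + 7)) + 6)) = -36] divide by the outer 3, so div: -((6*((-3*x) + 7)) + 6) = -12.
Step 2. [-((6*((-3*x) + 7)) + 6) = -12] flip signs both sides, so neg: (6*((-3*x) + 7)) + 6 = 12.
Step 3. [(6*((-3*x) + 7)) + 6 = 12] 6 divides every term; factor it out ⇒ factor: ((-3*x) + 7) + 1 = 2.
Step 4. [((-3*x) + 7) + 1 = 2] the outer +1 inverts by subtracting 1, so sub: (-3*x) + 7 = 1.
Step 5. [(-3*x) + 7 = 1] +7 is outermost — subtract 7 both sides ⇒ sub: -3*x = -6.
Step 6. [-3*x = -6] -3·(inner) — divide through by -3, so div: x = 2.

Answer: x ∈ {2}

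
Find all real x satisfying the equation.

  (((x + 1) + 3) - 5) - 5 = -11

Step 1. [(((x + 1) + 3) - 5) - 5 = -11] -5 is outermost — add 5 both sides, so sub: ((x + 1) + 3) - 5 = -6.
Step 2. [((x + 1) + 3) - 5 = -6] add 5: x sits inside (… - 5). So sub: (x + 1) + 3 = -1.
Step 3. [(x + 1) + 3 = -1] subtract 3: x sits inside (… + 3). So sub: x + 1 = -4.
Step 4. [x + 1 = -4] peel the +1: subtract 1 from each side. So sub: x = -5.

Answer: x ∈ {-5}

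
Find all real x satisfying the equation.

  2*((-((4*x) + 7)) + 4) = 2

Step 1. [2*((-((4*x) + 7)) + 4) = 2] leading coefficient 2: divide by 2, so div: (-((4*x) + 7)) + 4 = 1.
Step 2. [(-((4*x) + 7)) + 4 = 1] +4 is outermost — subtract 4 both sides ⇒ sub: -((4*x) + 7) = -3.
Step 3. [-((4*x) + 7) = -3] LHS negated; negate both sides ⇒ neg: (4*x) + 7 = 3.
Step 4. [(4*x) + 7 = 3] +7 is outermost — subtract 7 both sides. So sub: 4*x = -4.
Step 5. [4*x = -4] LHS = 4·(…); ÷4 both sides ⇒ div: x = -1.

Answer: x ∈ {-1}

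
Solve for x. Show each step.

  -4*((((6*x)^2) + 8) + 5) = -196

Step 1. [-4*((((6*x)^2) + 8) + 5) = -196] LHS = -4·(…); ÷-4 both sides ⇒ div: (((6*x)^2) + 8) + 5 = 49.
Step 2. [(((6*x)^2) + 8) + 5 = 49] 5 comes off first (subtract 5), so sub: ((6*x)^2) + 8 = 44.
Step 3. [((6*x)^2) + 8 = 44] subtract 8: x sits inside (… + 8), so sub: (6*x)^2 = 36.
Step 4. [(6*x)^2 = 36] √ both sides: 36 ≥ 0 gives two branches ⇒ sqrt: 6*x = 6 or -6.
Step 5. [6*x = 6 or -6] LHS = 6·(…); ÷6 both sides. So div: x = 1 or -1.

Answer: x ∈ {-1, 1}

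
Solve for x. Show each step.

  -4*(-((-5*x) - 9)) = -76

Step 1. [-4*(-((-5*x) - 9)) = -76] LHS = -4·(…); ÷-4 both sides, so div: -((-5*x) - 9) = 19.
Step 2. [-((-5*x) - 9) = 19] flip signs both sides, so neg: (-5*x) - 9 = -19.
Step 3. [(-5*x) - 9 = -19] peel the -9: add 9 from each side ⇒ sub: -5*x = -10.
Step 4. [-5*x = -10] -5 out front; divide by -5, so div: x = 2.

Answer: x ∈ {2}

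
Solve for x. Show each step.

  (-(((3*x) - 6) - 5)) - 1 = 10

Step 1. [(-(((3*x) - 6) - 5)) - 1 = 10] -1 is outermost — add 1 both sides ⇒ sub: -(((3*x) - 6) - 5) = 11.
Step 2. [-(((3*x) - 6) - 5) = 11] LHS negated; negate both sides, so neg: ((3*x) - 6) - 5 = -11.
Step 3. [((3*x) - 6) - 5 = -11] 5 comes off first (add 5) ⇒ sub: (3*x) - 6 = -6.
Step 4. [(3*x) - 6 = -6] 3 | LHS and 3 | -6: pull 3 out, so factor: x - 2 = -2.
Step 5. [x - 2 = -2] peel the -2: add 2 from each side. So sub: x = 0.

Answer: x ∈ {0}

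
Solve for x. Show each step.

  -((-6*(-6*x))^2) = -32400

Step 1. [-((-6*(-6*x))^2) = -32400] leading − — multiply by −1. So neg: (-6*(-6*x))^2 = 32400.
Step 2. [(-6*(-6*x))^2 = 32400] √ both sides: 32400 ≥ 0 gives two branches, so sqrt: -6*(-6*x) = 180 or -180.
Step 3. [-6*(-6*x) = 180 or -180] leading coefficient -6: divide by -6. So div: -6*x = -30 or 30.
Step 4. [-6*x = -30 or 30] -6·(inner) — divide through by -6, so div: x = 5 or -5.

Answer: x ∈ {-5, 5}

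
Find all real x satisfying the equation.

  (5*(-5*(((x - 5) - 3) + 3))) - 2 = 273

Step 1. [(5*(-5*(((x - 5) - 3) + 3))) - 2 = 273] -2 is outermost — add 2 both sides, so sub: 5*(-5*(((x - 5) - 3) + 3)) = 275.
Step 2. [5*(-5*(((x - 5) - 3) + 3)) = 275] divide by the outer 5, so div: -5*(((x - 5) - 3) + 3) = 55.
Step 3. [-5*(((x - 5) - 3) + 3) = 55] leading coefficient -5: divide by -5, so div: ((x - 5) - 3) + 3 = -11.
Step 4. [((x - 5) - 3) + 3 = -11] peel the +3: subtract 3 from each side. So sub: (x - 5) - 3 = -14.
Step 5. [(x - 5) - 3 = -14] 3 comes off first (add 3). So sub: x - 5 = -11.
Step 6. [x - 5 = -11] add 5: x sits inside (… - 5), so sub: x = -6.

Answer: x ∈ {-6}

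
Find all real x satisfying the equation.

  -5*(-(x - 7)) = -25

Step 1. [-5*(-(x - 7)) = -25] leading coefficient -5: divide by -5 ⇒ div: -(x - 7) = 5.
Step 2. [-(x - 7) = 5] LHS negated; negate both sides, so neg: x - 7 = -5.
Step 3. [x - 7 = -5] add 7: x sits inside (… - 7), so sub: x = 2.

Answer: x ∈ {2}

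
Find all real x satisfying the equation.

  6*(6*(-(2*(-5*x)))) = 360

Step 1. [6*(6*(-(2*(-5*x)))) = 360] LHS = 6·(…); ÷6 both sides ⇒ div: 6*(-(2*(-5*x))) = 60.
Step 2. [6*(-(2*(-5*x))) = 60] leading coefficient 6: divide by 6. So div: -(2*(-5*x)) = 10.
Step 3. [-(2*(-5*x)) = 10] flip signs both sides. So neg: 2*(-5*x) = -10.
Step 4. [2*(-5*x) = -10] LHS = 2·(…); ÷2 both sides. So div: -5*x = -5.
Step 5. [-5*x = -5] -5·(inner) — divide through by -5, so div: x = 1.

Answer: x ∈ {1}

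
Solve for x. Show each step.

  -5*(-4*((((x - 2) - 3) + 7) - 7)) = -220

Step 1. [-5*(-4*((((x - 2) - 3) + 7) - 7)) = -220] leading coefficient -5: divide by -5 ⇒ div: -4*((((x - 2) - 3) + 7) - 7) = 44.
Step 2. [-4*((((x - 2) - 3) + 7) - 7) = 44] LHS = -4·(…); ÷-4 both sides ⇒ div: (((x - 2) - 3) + 7) - 7 = -11.
Step 3. [(((x - 2) - 3) + 7) - 7 = -11] -7 is outermost — add 7 both sides, so sub: ((x - 2) - 3) + 7 = -4.
Step 4. [((x - 2) - 3) + 7 = -4] 7 comes off first (subtract 7) ⇒ sub: (x - 2) - 3 = -11.
Step 5. [(x - 2) - 3 = -11] the outer -3 inverts by adding 3. So sub: x - 2 = -8.
Step 6. [x - 2 = -8] the outer -2 inverts by adding 2 ⇒ sub: x = -6.

Answer: x ∈ {-6}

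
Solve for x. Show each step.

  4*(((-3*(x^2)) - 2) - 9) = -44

Step 1. [4*(((-3*(x^2)) - 2) - 9) = -44] LHS = 4·(…); ÷4 both sides ⇒ div: ((-3*(x^2)) - 2) - 9 = -11.
Step 2. [((-3*(x^2)) - 2) - 9 = -11] add 9: x sits inside (… - 9) ⇒ sub: (-3*(x^2)) - 2 = -2.
Step 3. [(-3*(x^2)) - 2 = -2] add 2: x sits inside (… - 2) ⇒ sub: -3*(x^2) = 0.
Step 4. [-3*(x^2) = 0] -3·(inner) — divide through by -3 ⇒ div: x^2 = 0.
Step 5. [x^2 = 0] LHS squared, RHS 0 ≥ 0: apply √ (±), so sqrt: x = 0.

Answer: x ∈ {0}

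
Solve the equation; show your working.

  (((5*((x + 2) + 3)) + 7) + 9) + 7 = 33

Step 1. [(((5*((x + 2) + 3)) + 7) + 9) + 7 = 33] peel the +7: subtract 7 from each side. So sub: ((5*((x + 2) + 3)) + 7) + 9 = 26.
Step 2. [((5*((x + 2) + 3)) + 7) + 9 = 26] the outer +9 inverts by subtracting 9, so sub: (5*((x + 2) + 3)) + 7 = 17.
Step 3. [(5*((x + 2) + 3)) + 7 = 17] subtract 7: x sits inside (… + 7), so sub: 5*((x + 2) + 3) = 10.
Step 4. [5*((x + 2) + 3) = 10] divide by the outer 5 ⇒ div: (x + 2) + 3 = 2.
Step 5. [(x + 2) + 3 = 2] 3 comes off first (subtract 3). So sub: x + 2 = -1.
Step 6. [x + 2 = -1] +2 is outermost — subtract 2 both sides. So sub: x = -3.

Answer: x ∈ {-3}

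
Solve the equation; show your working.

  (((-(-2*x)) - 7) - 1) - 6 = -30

Step 1. [(((-(-2*x)) - 7) - 1) - 6 = -30] 6 comes off first (add 6), so sub: ((-(-2*x)) - 7) - 1 = -24.
Step 2. [((-(-2*x)) - 7) - 1 = -24] add 1: x sits inside (… - 1), so sub: (-(-2*x)) - 7 = -23.
Step 3. [(-(-2*x)) - 7 = -23] the outer -7 inverts by adding 7. So sub: -(-2*x) = -16.
Step 4. [-(-2*x) = -16] leading − — multiply by −1. So neg: -2*x = 16.
Step 5. [-2*x = 16] leading coefficient -2: divide by -2. So div: x = -8.

Answer: x ∈ {-8}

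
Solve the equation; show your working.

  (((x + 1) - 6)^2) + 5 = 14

Step 1. [(((x + 1) - 6)^2) + 5 = 14] subtract 5: x sits inside (… + 5) ⇒ sub: ((x + 1) - 6)^2 = 9.
Step 2. [((x + 1) - 6)^2 = 9] LHS squared, RHS 9 ≥ 0: apply √ (±) ⇒ sqrt: (x + 1) - 6 = 3 or -3.
Step 3. [(x + 1) - 6 = 3 or -3] 6 comes off first (add 6), so sub: x + 1 = 9 or 3.
Step 4. [x + 1 = 9 or 3] 1 comes off first (subtract 1) ⇒ sub: x = 8 or 2.

Answer: x ∈ {2, 8}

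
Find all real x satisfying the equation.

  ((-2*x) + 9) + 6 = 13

Step 1. [((-2*x) + 9) + 6 = 13] peel the +6: subtract 6 from each side. So sub: (-2*x) + 9 = 7.
Step 2. [(-2*x) + 9 = 7] the outer +9 inverts by subtracting 9 ⇒ sub: -2*x = -2.
Step 3. [-2*x = -2] divide by the outer -2. So div: x = 1.

Answer: x ∈ {1}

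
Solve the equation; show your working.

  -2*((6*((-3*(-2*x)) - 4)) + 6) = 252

Step 1. [-2*((6*((-3*(-2*x)) - 4)) + 6) = 252] LHS = -2·(…); ÷-2 both sides. So div: (6*((-3*(-2*x)) - 4)) + 6 = -126.
Step 2. [(6*((-3*(-2*x)) - 4)) + 6 = -126] common factor 6 (LHS and -126) — divide through ⇒ factor: ((-3*(-2*x)) - 4) + 1 = -21.
Step 3. [((-3*(-2*x)) - 4) + 1 = -21] 1 comes off first (subtract 1). So sub: (-3*(-2*x)) - 4 = -22.
Step 4. [(-3*(-2*x)) - 4 = -22] peel the -4: add 4 from each side ⇒ sub: -3*(-2*x) = -18.
Step 5. [-3*(-2*x) = -18] -3 out front; divide by -3, so div: -2*x = 6.
Step 6. [-2*x = 6] -2·(inner) — divide through by -2 ⇒ div: x = -3.

Answer: x ∈ {-3}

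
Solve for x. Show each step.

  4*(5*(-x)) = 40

Step 1. [4*(5*(-x)) = 40] divide by the outer 4. So div: 5*(-x) = 10.
Step 2. [5*(-x) = 10] 5 out front; divide by 5, so div: -x = 2.
Step 3. [-x = 2] LHS negated; negate both sides ⇒ neg: x = -2.

Answer: x ∈ {-2}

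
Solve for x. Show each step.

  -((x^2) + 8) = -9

Step 1. [-((x^2) + 8) = -9] flip signs both sides. So neg: (x^2) + 8 = 9.
Step 2. [(x^2) + 8 = 9] peel the +8: subtract 8 from each side ⇒ sub: x^2 = 1.
Step 3. [x^2 = 1] √ both sides: 1 ≥ 0 gives two branches, so sqrt: x = 1 or -1.

Answer: x ∈ {-1, 1}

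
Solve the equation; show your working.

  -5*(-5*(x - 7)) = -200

Step 1. [-5*(-5*(x - 7)) = -200] divide by the outer -5, so div: -5*(x - 7) = 40.
Step 2. [-5*(x - 7) = 40] -5 out front; divide by -5, so div: x - 7 = -8.
Step 3. [x - 7 = -8] the outer -7 inverts by adding 7. So sub: x = -1.

Answer: x ∈ {-1}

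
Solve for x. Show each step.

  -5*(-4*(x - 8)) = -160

Step 1. [-5*(-4*(x - 8)) = -160] leading coefficient -5: divide by -5. So div: -4*(x - 8) = 32.
Step 2. [-4*(x - 8) = 32] divide by the outer -4 ⇒ div: x - 8 = -8.
Step 3. [x - 8 = -8] peel the -8: add 8 from each side ⇒ sub: x = 0.

Answer: x ∈ {0}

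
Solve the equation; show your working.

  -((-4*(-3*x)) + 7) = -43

Step 1. [-((-4*(-3*x)) + 7) = -43] leading − — multiply by −1 ⇒ neg: (-4*(-3*x)) + 7 = 43.
Step 2. [(-4*(-3*x)) + 7 = 43] 7 comes off first (subtract 7) ⇒ sub: -4*(-3*x) = 36.
Step 3. [-4*(-3*x) = 36] -4·(inner) — divide through by -4 ⇒ div: -3*x = -9.
Step 4. [-3*x = -9] divide by the outer -3 ⇒ div: x = 3.

Answer: x ∈ {3}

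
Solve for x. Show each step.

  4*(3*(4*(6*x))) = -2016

Step 1. [4*(3*(4*(6*x))) = -2016] 4·(inner) — divide through by 4. So div: 3*(4*(6*x)) = -504.
Step 2. [3*(4*(6*x)) = -504] leading coefficient 3: divide by 3, so div: 4*(6*x) = -168.
Step 3. [4*(6*x) = -168] 4·(inner) — divide through by 4, so div: 6*x = -42.
Step 4. [6*x = -42] leading coefficient 6: divide by 6 ⇒ div: x = -7.

Answer: x ∈ {-7}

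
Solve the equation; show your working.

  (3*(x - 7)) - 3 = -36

Step 1. [(3*(x - 7)) - 3 = -36] 3 comes off first (add 3). So sub: 3*(x - 7) = -33.
Step 2. [3*(x - 7) = -33] leading coefficient 3: divide by 3 ⇒ div: x - 7 = -11.
Step 3. [x - 7 = -11] peel the -7: add 7 from each side. So sub: x = -4.

Answer: x ∈ {-4}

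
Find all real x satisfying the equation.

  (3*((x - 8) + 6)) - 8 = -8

Step 1. [(3*((x - 8) + 6)) - 8 = -8] -8 is outermost — add 8 both sides ⇒ sub: 3*((x - 8) + 6) = 0.
Step 2. [3*((x - 8) + 6) = 0] divide by the outer 3, so div: (x - 8) + 6 = 0.
Step 3. [(x - 8) + 6 = 0] peel the +6: subtract 6 from each side. So sub: x - 8 = -6.
Step 4. [x - 8 = -6] peel the -8: add 8 from each side. So sub: x = 2.

Answer: x ∈ {2}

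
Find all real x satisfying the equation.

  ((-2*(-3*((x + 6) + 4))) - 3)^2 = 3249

Step 1. [((-2*(-3*((x + 6) + 4))) - 3)^2 = 3249] 3249 ≥ 0, LHS is (·)² — take ±√, so sqrt: (-2*(-3*((x + 6) + 4))) - 3 = 57 or -57.
Step 2. [(-2*(-3*((x + 6) + 4))) - 3 = 57 or -57] 3 comes off first (add 3), so sub: -2*(-3*((x + 6) + 4)) = 60 or -54.
Step 3. [-2*(-3*((x + 6) + 4)) = 60 or -54] -2 out front; divide by -2. So div: -3*((x + 6) + 4) = -30 or 27.
Step 4. [-3*((x + 6) + 4) = -30 or 27] leading coefficient -3: divide by -3. So div: (x + 6) + 4 = 10 or -9.
Step 5. [(x + 6) + 4 = 10 or -9] subtract 4: x sits inside (… + 4), so sub: x + 6 = 6 or -13.
Step 6. [x + 6 = 6 or -13] subtract 6: x sits inside (… + 6) ⇒ sub: x = 0 or -19.

Answer: x ∈ {-19, 0}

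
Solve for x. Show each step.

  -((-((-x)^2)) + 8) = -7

Step 1. [-((-((-x)^2)) + 8) = -7] flip signs both sides. So neg: (-((-x)^2)) + 8 = 7.
Step 2. [(-((-x)^2)) + 8 = 7] subtract 8: x sits inside (… + 8), so sub: -((-x)^2) = -1.
Step 3. [-((-x)^2) = -1] LHS negated; negate both sides, so neg: (-x)^2 = 1.
Step 4. [(-x)^2 = 1] LHS squared, RHS 1 ≥ 0: apply √ (±), so sqrt: -x = 1 or -1.
Step 5. [-x = 1 or -1] flip signs both sides ⇒ neg: x = -1 or 1.

Answer: x ∈ {-1, 1}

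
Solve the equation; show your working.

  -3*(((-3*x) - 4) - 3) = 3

Step 1. [-3*(((-3*x) - 4) - 3) = 3] divide by the outer -3. So div: ((-3*x) - 4) - 3 = -1.
Step 2. [((-3*x) - 4) - 3 = -1] -3 is outermost — add 3 both sides. So sub: (-3*x) - 4 = 2.
Step 3. [(-3*x) - 4 = 2] add 4: x sits inside (… - 4), so sub: -3*x = 6.
Step 4. [-3*x = 6] divide by the outer -3 ⇒ div: x = -2.

Answer: x ∈ {-2}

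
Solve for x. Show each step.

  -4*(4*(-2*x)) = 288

Step 1. [-4*(4*(-2*x)) = 288] LHS = -4·(…); ÷-4 both sides. So div: 4*(-2*x) = -72.
Step 2. [4*(-2*x) = -72] leading coefficient 4: divide by 4, so div: -2*x = -18.
Step 3. [-2*x = -18] divide by the outer -2. So div: x = 9.

Answer: x ∈ {9}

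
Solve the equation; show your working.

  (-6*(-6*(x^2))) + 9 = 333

Step 1. [(-6*(-6*(x^2))) + 9 = 333] the outer +9 inverts by subtracting 9. So sub: -6*(-6*(x^2)) = 324.
Step 2. [-6*(-6*(x^2)) = 324] leading coefficient -6: divide by -6 ⇒ div: -6*(x^2) = -54.
Step 3. [-6*(x^2) = -54] leading coefficient -6: divide by -6, so div: x^2 = 9.
Step 4. [x^2 = 9] LHS squared, RHS 9 ≥ 0: apply √ (±) ⇒ sqrt: x = 3 or -3.

Answer: x ∈ {-3, 3}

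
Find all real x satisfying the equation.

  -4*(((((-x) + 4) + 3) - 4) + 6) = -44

Step 1. [-4*(((((-x) + 4) + 3) - 4) + 6) = -44] -4 out front; divide by -4 ⇒ div: ((((-x) + 4) + 3) - 4) + 6 = 11.
Step 2. [((((-x) + 4) + 3) - 4) + 6 = 11] subtract 6: x sits inside (… + 6), so sub: (((-x) + 4) + 3) - 4 = 5.
Step 3. [(((-x) + 4) + 3) - 4 = 5] -4 is outermost — add 4 both sides. So sub: ((-x) + 4) + 3 = 9.
Step 4. [((-x) + 4) + 3 = 9] peel the +3: subtract 3 from each side, so sub: (-x) + 4 = 6.
Step 5. [(-x) + 4 = 6] the outer +4 inverts by subtracting 4, so sub: -x = 2.
Step 6. [-x = 2] LHS negated; negate both sides. So neg: x = -2.

Answer: x ∈ {-2}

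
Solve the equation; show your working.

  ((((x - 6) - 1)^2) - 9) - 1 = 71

Step 1. [((((x - 6) - 1)^2) - 9) - 1 = 71] the outer -1 inverts by adding 1. So sub: (((x - 6) - 1)^2) - 9 = 72.
Step 2. [(((x - 6) - 1)^2) - 9 = 72] -9 is outermost — add 9 both sides. So sub: ((x - 6) - 1)^2 = 81.
Step 3. [((x - 6) - 1)^2 = 81] √ both sides: 81 ≥ 0 gives two branches ⇒ sqrt: (x - 6) - 1 = 9 or -9.
Step 4. [(x - 6) - 1 = 9 or -9] add 1: x sits inside (… - 1) ⇒ sub: x - 6 = 10 or -8.
Step 5. [x - 6 = 10 or -8] peel the -6: add 6 from each side, so sub: x = 16 or -2.

Answer: x ∈ {-2, 16}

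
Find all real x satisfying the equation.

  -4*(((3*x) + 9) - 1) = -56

Step 1. [-4*(((3*x) + 9) - 1) = -56] divide by the outer -4 ⇒ div: ((3*x) + 9) - 1 = 14.
Step 2. [((3*x) + 9) - 1 = 14] add 1: x sits inside (… - 1) ⇒ sub: (3*x) + 9 = 15.
Step 3. [(3*x) + 9 = 15] 3 | LHS and 3 | 15: pull 3 out. So factor: x + 3 = 5.
Step 4. [x + 3 = 5] +3 is outermost — subtract 3 both sides. So sub: x = 2.

Answer: x ∈ {2}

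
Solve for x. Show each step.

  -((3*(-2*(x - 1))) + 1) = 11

Step 1. [-((3*(-2*(x - 1))) + 1) = 11] LHS negated; negate both sides. So neg: (3*(-2*(x - 1))) + 1 = -11.
Step 2. [(3*(-2*(x - 1))) + 1 = -11] the outer +1 inverts by subtracting 1 ⇒ sub: 3*(-2*(x - 1)) = -12.
Step 3. [3*(-2*(x - 1)) = -12] 3 out front; divide by 3. So div: -2*(x - 1) = -4.
Step 4. [-2*(x - 1) = -4] divide by the outer -2. So div: x - 1 = 2.
Step 5. [x - 1 = 2] peel the -1: add 1 from each side ⇒ sub: x = 3.

Answer: x ∈ {3}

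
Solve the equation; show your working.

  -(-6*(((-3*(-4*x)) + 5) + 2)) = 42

Step 1. [-(-6*(((-3*(-4*x)) + 5) + 2)) = 42] flip signs both sides, so neg: -6*(((-3*(-4*x)) + 5) + 2) = -42.
Step 2. [-6*(((-3*(-4*x)) + 5) + 2) = -42] -6·(inner) — divide through by -6, so div: ((-3*(-4*x)) + 5) + 2 = 7.
Step 3. [((-3*(-4*x)) + 5) + 2 = 7] the outer +2 inverts by subtracting 2 ⇒ sub: (-3*(-4*x)) + 5 = 5.
Step 4. [(-3*(-4*x)) + 5 = 5] 5 comes off first (subtract 5) ⇒ sub: -3*(-4*x) = 0.
Step 5. [-3*(-4*x) = 0] divide by the outer -3 ⇒ div: -4*x = 0.
Step 6. [-4*x = 0] -4 out front; divide by -4 ⇒ div: x = 0.

Answer: x ∈ {0}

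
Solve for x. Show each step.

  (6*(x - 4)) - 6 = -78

Step 1. [(6*(x - 4)) - 6 = -78] peel the -6: add 6 from each side ⇒ sub: 6*(x - 4) = -72.
Step 2. [6*(x - 4) = -72] 6 out front; divide by 6. So div: x - 4 = -12.
Step 3. [x - 4 = -12] the outer -4 inverts by adding 4 ⇒ sub: x = -8.

Answer: x ∈ {-8}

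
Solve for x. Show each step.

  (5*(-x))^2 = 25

Step 1. [(5*(-x))^2 = 25] 25 ≥ 0, LHS is (·)² — take ±√ ⇒ sqrt: 5*(-x) = 5 or -5.
Step 2. [5*(-x) = 5 or -5] leading coefficient 5: divide by 5 ⇒ div: -x = 1 or -1.
Step 3. [-x = 1 or -1] flip signs both sides, so neg: x = -1 or 1.

Answer: x ∈ {-1, 1}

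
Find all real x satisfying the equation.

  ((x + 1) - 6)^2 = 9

Step 1. [((x + 1) - 6)^2 = 9] LHS squared, RHS 9 ≥ 0: apply √ (±). So sqrt: (x + 1) - 6 = 3 or -3.
Step 2. [(x + 1) - 6 = 3 or -3] 6 comes off first (add 6) ⇒ sub: x + 1 = 9 or 3.
Step 3. [x + 1 = 9 or 3] 1 comes off first (subtract 1). So sub: x = 8 or 2.

Answer: x ∈ {2, 8}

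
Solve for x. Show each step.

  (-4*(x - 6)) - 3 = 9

Step 1. [(-4*(x - 6)) - 3 = 9] -3 is outermost — add 3 both sides, so sub: -4*(x - 6) = 12.
Step 2. [-4*(x - 6) = 12] leading coefficient -4: divide by -4. So div: x - 6 = -3.
Step 3. [x - 6 = -3] peel the -6: add 6 from each side, so sub: x = 3.

Answer: x ∈ {3}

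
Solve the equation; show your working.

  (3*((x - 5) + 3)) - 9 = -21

Step 1. [(3*((x - 5) + 3)) - 9 = -21] the outer -9 inverts by adding 9. So sub: 3*((x - 5) + 3) = -12.
Step 2. [3*((x - 5) + 3) = -12] 3 out front; divide by 3. So div: (x - 5) + 3 = -4.
Step 3. [(x - 5) + 3 = -4] +3 is outermost — subtract 3 both sides ⇒ sub: x - 5 = -7.
Step 4. [x - 5 = -7] -5 is outermost — add 5 both sides ⇒ sub: x = -2.

Answer: x ∈ {-2}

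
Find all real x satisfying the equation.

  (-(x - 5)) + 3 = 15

Step 1. [(-(x - 5)) + 3 = 15] peel the +3: subtract 3 from each side ⇒ sub: -(x - 5) = 12.
Step 2. [-(x - 5) = 12] flip signs both sides, so neg: x - 5 = -12.
Step 3. [x - 5 = -12] add 5: x sits inside (… - 5), so sub: x = -7.

Answer: x ∈ {-7}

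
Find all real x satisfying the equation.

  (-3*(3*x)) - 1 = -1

Step 1. [(-3*(3*x)) - 1 = -1] peel the -1: add 1 from each side, so sub: -3*(3*x) = 0.
Step 2. [-3*(3*x) = 0] -3 out front; divide by -3, so div: 3*x = 0.
Step 3. [3*x = 0] 3 out front; divide by 3, so div: x = 0.

Answer: x ∈ {0}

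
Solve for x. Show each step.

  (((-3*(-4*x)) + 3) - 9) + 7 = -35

Step 1. [(((-3*(-4*x)) + 3) - 9) + 7 = -35] +7 is outermost — subtract 7 both sides, so sub: ((-3*(-4*x)) + 3) - 9 = -42.
Step 2. [((-3*(-4*x)) + 3) - 9 = -42] 9 comes off first (add 9), so sub: (-3*(-4*x)) + 3 = -33.
Step 3. [(-3*(-4*x)) + 3 = -33] subtract 3: x sits inside (… + 3), so sub: -3*(-4*x) = -36.
Step 4. [-3*(-4*x) = -36] LHS = -3·(…); ÷-3 both sides, so div: -4*x = 12.
Step 5. [-4*x = 12] -4 out front; divide by -4. So div: x = -3.

Answer: x ∈ {-3}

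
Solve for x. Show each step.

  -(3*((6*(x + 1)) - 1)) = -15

Step 1. [-(3*((6*(x + 1)) - 1)) = -15] flip signs both sides. So neg: 3*((6*(x + 1)) - 1) = 15.
Step 2. [3*((6*(x + 1)) - 1) = 15] 3·(inner) — divide through by 3 ⇒ div: (6*(x + 1)) - 1 = 5.
Step 3. [(6*(x + 1)) - 1 = 5] 1 comes off first (add 1). So sub: 6*(x + 1) = 6.
Step 4. [6*(x + 1) = 6] divide by the outer 6 ⇒ div: x + 1 = 1.
Step 5. [x + 1 = 1] 1 comes off first (subtract 1) ⇒ sub: x = 0.

Answer: x ∈ {0}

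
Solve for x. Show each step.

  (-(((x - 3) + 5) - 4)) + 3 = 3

Step 1. [(-(((x - 3) + 5) - 4)) + 3 = 3] subtract 3: x sits inside (… + 3), so sub: -(((x - 3) + 5) - 4) = 0.
Step 2. [-(((x - 3) + 5) - 4) = 0] LHS negated; negate both sides ⇒ neg: ((x - 3) + 5) - 4 = 0.
Step 3. [((x - 3) + 5) - 4 = 0] add 4: x sits inside (… - 4). So sub: (x - 3) + 5 = 4.
Step 4. [(x - 3) + 5 = 4] 5 comes off first (subtract 5) ⇒ sub: x - 3 = -1.
Step 5. [x - 3 = -1] -3 is outermost — add 3 both sides, so sub: x = 2.

Answer: x ∈ {2}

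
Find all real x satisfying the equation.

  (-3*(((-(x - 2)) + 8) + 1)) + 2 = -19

Step 1. [(-3*(((-(x - 2)) + 8) + 1)) + 2 = -19] subtract 2: x sits inside (… + 2). So sub: -3*(((-(x - 2)) + 8) + 1) = -21.
Step 2. [-3*(((-(x - 2)) + 8) + 1) = -21] divide by the outer -3, so div: ((-(x - 2)) + 8) + 1 = 7.
Step 3. [((-(x - 2)) + 8) + 1 = 7] the outer +1 inverts by subtracting 1. So sub: (-(x - 2)) + 8 = 6.
Step 4. [(-(x - 2)) + 8 = 6] subtract 8: x sits inside (… + 8) ⇒ sub: -(x - 2) = -2.
Step 5. [-(x - 2) = -2] leading − — multiply by −1 ⇒ neg: x - 2 = 2.
Step 6. [x - 2 = 2] -2 is outermost — add 2 both sides. So sub: x = 4.

Answer: x ∈ {4}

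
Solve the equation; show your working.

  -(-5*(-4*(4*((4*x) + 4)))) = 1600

Step 1. [-(-5*(-4*(4*((4*x) + 4)))) = 1600] flip signs both sides, so neg: -5*(-4*(4*((4*x) + 4))) = -1600.
Step 2. [-5*(-4*(4*((4*x) + 4))) = -1600] -5 out front; divide by -5. So div: -4*(4*((4*x) + 4)) = 320.
Step 3. [-4*(4*((4*x) + 4)) = 320] leading coefficient -4: divide by -4, so div: 4*((4*x) + 4) = -80.
Step 4. [4*((4*x) + 4) = -80] divide by the outer 4. So div: (4*x) + 4 = -20.
Step 5. [(4*x) + 4 = -20] common factor 4 (LHS and -20) — divide through ⇒ factor: x + 1 = -5.
Step 6. [x + 1 = -5] the outer +1 inverts by subtracting 1, so sub: x = -6.

Answer: x ∈ {-6}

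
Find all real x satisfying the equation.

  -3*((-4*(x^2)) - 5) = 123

Step 1. [-3*((-4*(x^2)) - 5) = 123] divide by the outer -3, so div: (-4*(x^2)) - 5 = -41.
Step 2. [(-4*(x^2)) - 5 = -41] the outer -5 inverts by adding 5, so sub: -4*(x^2) = -36.
Step 3. [-4*(x^2) = -36] -4 out front; divide by -4. So div: x^2 = 9.
Step 4. [x^2 = 9] LHS squared, RHS 9 ≥ 0: apply √ (±) ⇒ sqrt: x = 3 or -3.

Answer: x ∈ {-3, 3}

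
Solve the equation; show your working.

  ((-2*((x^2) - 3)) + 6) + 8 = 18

Step 1. [((-2*((x^2) - 3)) + 6) + 8 = 18] peel the +8: subtract 8 from each side, so sub: (-2*((x^2) - 3)) + 6 = 10.
Step 2. [(-2*((x^2) - 3)) + 6 = 10] subtract 6: x sits inside (… + 6) ⇒ sub: -2*((x^2) - 3) = 4.
Step 3. [-2*((x^2) - 3) = 4] -2 out front; divide by -2 ⇒ div: (x^2) - 3 = -2.
Step 4. [(x^2) - 3 = -2] -3 is outermost — add 3 both sides. So sub: x^2 = 1.
Step 5. [x^2 = 1] √ both sides: 1 ≥ 0 gives two branches. So sqrt: x = 1 or -1.

Answer: x ∈ {-1, 1}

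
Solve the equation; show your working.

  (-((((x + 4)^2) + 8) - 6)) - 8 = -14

Step 1. [(-((((x + 4)^2) + 8) - 6)) - 8 = -14] add 8: x sits inside (… - 8), so sub: -((((x + 4)^2) + 8) - 6) = -6.
Step 2. [-((((x + 4)^2) + 8) - 6) = -6] LHS negated; negate both sides, so neg: (((x + 4)^2) + 8) - 6 = 6.
Step 3. [(((x + 4)^2) + 8) - 6 = 6] the outer -6 inverts by adding 6, so sub: ((x + 4)^2) + 8 = 12.
Step 4. [((x + 4)^2) + 8 = 12] +8 is outermost — subtract 8 both sides, so sub: (x + 4)^2 = 4.
Step 5. [(x + 4)^2 = 4] 4 ≥ 0, LHS is (·)² — take ±√ ⇒ sqrt: x + 4 = 2 or -2.
Step 6. [x + 4 = 2 or -2] +4 is outermost — subtract 4 both sides ⇒ sub: x = -2 or -6.

Answer: x ∈ {-6, -2}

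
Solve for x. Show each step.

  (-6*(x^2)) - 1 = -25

Step 1. [(-6*(x^2)) - 1 = -25] -1 is outermost — add 1 both sides. So sub: -6*(x^2) = -24.
Step 2. [-6*(x^2) = -24] LHS = -6·(…); ÷-6 both sides ⇒ div: x^2 = 4.
Step 3. [x^2 = 4] √ both sides: 4 ≥ 0 gives two branches, so sqrt: x = 2 or -2.

Answer: x ∈ {-2, 2}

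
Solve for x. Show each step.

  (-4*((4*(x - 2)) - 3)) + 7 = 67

Step 1. [(-4*((4*(x - 2)) - 3)) + 7 = 67] +7 is outermost — subtract 7 both sides. So sub: -4*((4*(x - 2)) - 3) = 60.
Step 2. [-4*((4*(x - 2)) - 3) = 60] -4·(inner) — divide through by -4, so div: (4*(x - 2)) - 3 = -15.
Step 3. [(4*(x - 2)) - 3 = -15] peel the -3: add 3 from each side. So sub: 4*(x - 2) = -12.
Step 4. [4*(x - 2) = -12] leading coefficient 4: divide by 4. So div: x - 2 = -3.
Step 5. [x - 2 = -3] the outer -2 inverts by adding 2. So sub: x = -1.

Answer: x ∈ {-1}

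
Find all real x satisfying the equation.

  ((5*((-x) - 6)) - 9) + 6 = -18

Step 1. [((5*((-x) - 6)) - 9) + 6 = -18] +6 is outermost — subtract 6 both sides ⇒ sub: (5*((-x) - 6)) - 9 = -24.
Step 2. [(5*((-x) - 6)) - 9 = -24] -9 is outermost — add 9 both sides, so sub: 5*((-x) - 6) = -15.
Step 3. [5*((-x) - 6) = -15] 5 out front; divide by 5, so div: (-x) - 6 = -3.
Step 4. [(-x) - 6 = -3] the outer -6 inverts by adding 6. So sub: -x = 3.
Step 5. [-x = 3] flip signs both sides, so neg: x = -3.

Answer: x ∈ {-3}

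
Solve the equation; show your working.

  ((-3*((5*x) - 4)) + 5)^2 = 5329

Step 1. [((-3*((5*x) - 4)) + 5)^2 = 5329] √ both sides: 5329 ≥ 0 gives two branches ⇒ sqrt: (-3*((5*x) - 4)) + 5 = 73 or -73.
Step 2. [(-3*((5*x) - 4)) + 5 = 73 or -73] peel the +5: subtract 5 from each side ⇒ sub: -3*((5*x) - 4) = 68 or -78.
Step 3. [-3*((5*x) - 4) = 68 or -78] leading coefficient -3: divide by -3. So div: (5*x) - 4 = -68/3 or 26.
Step 4. [(5*x) - 4 = -68/3 or 26] -4 is outermost — add 4 both sides ⇒ sub: 5*x = -56/3 or 30.
Step 5. [5*x = -56/3 or 30] LHS = 5·(…); ÷5 both sides, so div: x = -56/15 or 6.

Answer: x ∈ {-56/15, 6}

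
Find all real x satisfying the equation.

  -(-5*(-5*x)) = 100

Step 1. [-(-5*(-5*x)) = 100] flip signs both sides ⇒ neg: -5*(-5*x) = -100.
Step 2. [-5*(-5*x) = -100] leading coefficient -5: divide by -5 ⇒ div: -5*x = 20.
Step 3. [-5*x = 20] divide by the outer -5, so div: x = -4.

Answer: x ∈ {-4}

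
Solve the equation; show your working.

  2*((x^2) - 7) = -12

Step 1. [2*((x^2) - 7) = -12] leading coefficient 2: divide by 2. So div: (x^2) - 7 = -6.
Step 2. [(x^2) - 7 = -6] peel the -7: add 7 from each side, so sub: x^2 = 1.
Step 3. [x^2 = 1] √ both sides: 1 ≥ 0 gives two branches ⇒ sqrt: x = 1 or -1.

Answer: x ∈ {-1, 1}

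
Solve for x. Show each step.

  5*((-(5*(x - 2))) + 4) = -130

Step 1. [5*((-(5*(x - 2))) + 4) = -130] LHS = 5·(…); ÷5 both sides, so div: (-(5*(x - 2))) + 4 = -26.
Step 2. [(-(5*(x - 2))) + 4 = -26] the outer +4 inverts by subtracting 4 ⇒ sub: -(5*(x - 2)) = -30.
Step 3. [-(5*(x - 2)) = -30] LHS negated; negate both sides, so neg: 5*(x - 2) = 30.
Step 4. [5*(x - 2) = 30] leading coefficient 5: divide by 5. So div: x - 2 = 6.
Step 5. [x - 2 = 6] peel the -2: add 2 from each side. So sub: x = 8.

Answer: x ∈ {8}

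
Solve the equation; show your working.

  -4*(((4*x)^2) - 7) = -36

Step 1. [-4*(((4*x)^2) - 7) = -36] LHS = -4·(…); ÷-4 both sides. So div: ((4*x)^2) - 7 = 9.
Step 2. [((4*x)^2) - 7 = 9] the outer -7 inverts by adding 7 ⇒ sub: (4*x)^2 = 16.
Step 3. [(4*x)^2 = 16] 16 ≥ 0, LHS is (·)² — take ±√. So sqrt: 4*x = 4 or -4.
Step 4. [4*x = 4 or -4] 4·(inner) — divide through by 4. So div: x = 1 or -1.

Answer: x ∈ {-1, 1}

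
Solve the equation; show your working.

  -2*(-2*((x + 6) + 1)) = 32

Step 1. [-2*(-2*((x + 6) + 1)) = 32] LHS = -2·(…); ÷-2 both sides. So div: -2*((x + 6) + 1) = -16.
Step 2. [-2*((x + 6) + 1) = -16] divide by the outer -2 ⇒ div: (x + 6) + 1 = 8.
Step 3. [(x + 6) + 1 = 8] +1 is outermost — subtract 1 both sides. So sub: x + 6 = 7.
Step 4. [x + 6 = 7] peel the +6: subtract 6 from each side, so sub: x = 1.

Answer: x ∈ {1}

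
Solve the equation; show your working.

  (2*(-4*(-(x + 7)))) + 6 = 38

Step 1. [(2*(-4*(-(x + 7)))) + 6 = 38] 6 comes off first (subtract 6). So sub: 2*(-4*(-(x + 7))) = 32.
Step 2. [2*(-4*(-(x + 7))) = 32] 2 out front; divide by 2. So div: -4*(-(x + 7)) = 16.
Step 3. [-4*(-(x + 7)) = 16] divide by the outer -4, so div: -(x + 7) = -4.
Step 4. [-(x + 7) = -4] LHS negated; negate both sides ⇒ neg: x + 7 = 4.
Step 5. [x + 7 = 4] peel the +7: subtract 7 from each side, so sub: x = -3.

Answer: x ∈ {-3}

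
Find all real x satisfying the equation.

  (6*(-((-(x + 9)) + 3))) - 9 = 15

Step 1. [(6*(-((-(x + 9)) + 3))) - 9 = 15] the outer -9 inverts by adding 9 ⇒ sub: 6*(-((-(x + 9)) + 3)) = 24.
Step 2. [6*(-((-(x + 9)) + 3)) = 24] divide by the outer 6, so div: -((-(x + 9)) + 3) = 4.
Step 3. [-((-(x + 9)) + 3) = 4] flip signs both sides, so neg: (-(x + 9)) + 3 = -4.
Step 4. [(-(x + 9)) + 3 = -4] 3 comes off first (subtract 3). So sub: -(x + 9) = -7.
Step 5. [-(x + 9) = -7] leading − — multiply by −1 ⇒ neg: x + 9 = 7.
Step 6. [x + 9 = 7] +9 is outermost — subtract 9 both sides, so sub: x = -2.

Answer: x ∈ {-2}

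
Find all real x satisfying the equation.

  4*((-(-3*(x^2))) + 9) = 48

Step 1. [4*((-(-3*(x^2))) + 9) = 48] 4·(inner) — divide through by 4, so div: (-(-3*(x^2))) + 9 = 12.
Step 2. [(-(-3*(x^2))) + 9 = 12] 9 comes off first (subtract 9), so sub: -(-3*(x^2)) = 3.
Step 3. [-(-3*(x^2)) = 3] flip signs both sides. So neg: -3*(x^2) = -3.
Step 4. [-3*(x^2) = -3] -3 out front; divide by -3, so div: x^2 = 1.
Step 5. [x^2 = 1] √ both sides: 1 ≥ 0 gives two branches ⇒ sqrt: x = 1 or -1.

Answer: x ∈ {-1, 1}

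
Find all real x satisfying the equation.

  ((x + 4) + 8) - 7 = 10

Step 1. [((x + 4) + 8) - 7 = 10] add 7: x sits inside (… - 7). So sub: (x + 4) + 8 = 17.
Step 2. [(x + 4) + 8 = 17] peel the +8: subtract 8 from each side ⇒ sub: x + 4 = 9.
Step 3. [x + 4 = 9] the outer +4 inverts by subtracting 4. So sub: x = 5.

Answer: x ∈ {5}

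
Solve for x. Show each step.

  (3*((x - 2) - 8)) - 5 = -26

Step 1. [(3*((x - 2) - 8)) - 5 = -26] the outer -5 inverts by adding 5, so sub: 3*((x - 2) - 8) = -21.
Step 2. [3*((x - 2) - 8) = -21] LHS = 3·(…); ÷3 both sides, so div: (x - 2) - 8 = -7.
Step 3. [(x - 2) - 8 = -7] the outer -8 inverts by adding 8 ⇒ sub: x - 2 = 1.
Step 4. [x - 2 = 1] the outer -2 inverts by adding 2, so sub: x = 3.

Answer: x ∈ {3}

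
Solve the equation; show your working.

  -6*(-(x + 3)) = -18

Step 1. [-6*(-(x + 3)) = -18] divide by the outer -6. So div: -(x + 3) = 3.
Step 2. [-(x + 3) = 3] flip signs both sides ⇒ neg: x + 3 = -3.
Step 3. [x + 3 = -3] +3 is outermost — subtract 3 both sides ⇒ sub: x = -6.

Answer: x ∈ {-6}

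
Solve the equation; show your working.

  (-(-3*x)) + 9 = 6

Step 1. [(-(-3*x)) + 9 = 6] the outer +9 inverts by subtracting 9 ⇒ sub: -(-3*x) = -3.
Step 2. [-(-3*x) = -3] flip signs both sides. So neg: -3*x = 3.
Step 3. [-3*x = 3] -3 out front; divide by -3 ⇒ div: x = -1.

Answer: x ∈ {-1}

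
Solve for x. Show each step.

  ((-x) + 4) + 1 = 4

Step 1. [((-x) + 4) + 1 = 4] the outer +1 inverts by subtracting 1. So sub: (-x) + 4 = 3.
Step 2. [(-x) + 4 = 3] subtract 4: x sits inside (… + 4) ⇒ sub: -x = -1.
Step 3. [-x = -1] flip signs both sides ⇒ neg: x = 1.

Answer: x ∈ {1}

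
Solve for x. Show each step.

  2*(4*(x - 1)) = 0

Step 1. [2*(4*(x - 1)) = 0] divide by the outer 2, so div: 4*(x - 1) = 0.
Step 2. [4*(x - 1) = 0] leading coefficient 4: divide by 4, so div: x - 1 = 0.
Step 3. [x - 1 = 0] the outer -1 inverts by adding 1 ⇒ sub: x = 1.

Answer: x ∈ {1}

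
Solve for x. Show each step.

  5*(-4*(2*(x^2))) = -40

Step 1. [5*(-4*(2*(x^2))) = -40] divide by the outer 5. So div: -4*(2*(x^2)) = -8.
Step 2. [-4*(2*(x^2)) = -8] -4·(inner) — divide through by -4, so div: 2*(x^2) = 2.
Step 3. [2*(x^2) = 2] 2 out front; divide by 2 ⇒ div: x^2 = 1.
Step 4. [x^2 = 1] √ both sides: 1 ≥ 0 gives two branches, so sqrt: x = 1 or -1.

Answer: x ∈ {-1, 1}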